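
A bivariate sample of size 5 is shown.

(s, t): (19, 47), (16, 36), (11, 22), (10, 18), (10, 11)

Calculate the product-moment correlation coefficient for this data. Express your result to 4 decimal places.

n = 5, Σs = 66, Σt = 134, Σs² = 938, Σt² = 4434, Σst = 2001
nΣst − ΣsΣt = 10005 − 8844 = 1161
nΣs² − (Σs)² = 4690 − 4356 = 334; nΣt² − (Σt)² = 22170 − 17956 = 4214
r = 1161 / √(334 × 4214) = 1161 / 1186.3709 ≈ 0.9786

0.9786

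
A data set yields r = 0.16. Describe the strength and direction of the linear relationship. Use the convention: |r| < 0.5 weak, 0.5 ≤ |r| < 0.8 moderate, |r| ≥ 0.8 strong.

r = 0.16 > 0 so the relationship is positive.
|r| = 0.16, which falls in the weak range.

weak positive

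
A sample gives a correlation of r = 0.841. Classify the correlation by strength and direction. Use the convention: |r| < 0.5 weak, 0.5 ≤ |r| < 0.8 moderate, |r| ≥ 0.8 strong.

r = 0.841 > 0 so the relationship is positive.
|r| = 0.841, which falls in the strong range.

strong positive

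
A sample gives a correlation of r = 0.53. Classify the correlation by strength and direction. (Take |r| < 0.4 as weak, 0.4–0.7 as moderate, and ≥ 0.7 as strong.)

r = 0.53 > 0 so the relationship is positive.
|r| = 0.53, which falls in the moderate range.

moderate positive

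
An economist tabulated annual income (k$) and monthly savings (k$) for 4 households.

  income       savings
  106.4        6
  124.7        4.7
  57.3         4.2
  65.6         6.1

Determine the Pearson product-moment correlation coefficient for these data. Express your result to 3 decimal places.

0.074

n = 4, Σx = 354, Σy = 21, Σx² = 34457.7, Σy² = 112.94, Σxy = 1865.31
nΣxy − ΣxΣy = 7461.24 − 7434 = 27.24
nΣx² − (Σx)² = 137830.8 − 125316 = 12514.8; nΣy² − (Σy)² = 451.76 − 441 = 10.76
r = 27.24 / √(12514.8 × 10.76) = 27.24 / 366.9595 ≈ 0.074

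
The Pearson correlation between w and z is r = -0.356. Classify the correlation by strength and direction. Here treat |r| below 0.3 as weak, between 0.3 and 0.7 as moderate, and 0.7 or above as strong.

r = -0.356 < 0 so the relationship is negative.
|r| = 0.356, which falls in the moderate range.

moderate negative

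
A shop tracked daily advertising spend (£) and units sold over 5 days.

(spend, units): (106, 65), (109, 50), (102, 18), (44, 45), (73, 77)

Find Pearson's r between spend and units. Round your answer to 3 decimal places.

n = 5, Σx = 434, Σy = 255, Σx² = 40786, Σy² = 15003, Σxy = 21777
nΣxy − ΣxΣy = 108885 − 110670 = -1785
nΣx² − (Σx)² = 203930 − 188356 = 15574; nΣy² − (Σy)² = 75015 − 65025 = 9990
r = -1785 / √(15574 × 9990) = -1785 / 12473.3420 ≈ -0.143

-0.143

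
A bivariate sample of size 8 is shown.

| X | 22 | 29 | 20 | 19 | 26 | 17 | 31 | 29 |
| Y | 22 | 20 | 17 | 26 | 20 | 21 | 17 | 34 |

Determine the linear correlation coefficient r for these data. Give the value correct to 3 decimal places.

n = 8, ΣX = 193, ΣY = 177, ΣX² = 4853, ΣY² = 4135, ΣXY = 4288
nΣXY − ΣXΣY = 34304 − 34161 = 143
nΣX² − (ΣX)² = 38824 − 37249 = 1575; nΣY² − (ΣY)² = 33080 − 31329 = 1751
r = 143 / √(1575 × 1751) = 143 / 1660.6700 ≈ 0.086

0.086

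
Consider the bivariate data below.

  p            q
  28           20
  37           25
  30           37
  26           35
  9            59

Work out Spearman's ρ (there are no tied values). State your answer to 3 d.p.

Rank p: 3, 5, 4, 2, 1
Rank q: 1, 2, 4, 3, 5
d = rank(p) − rank(q): 2, 3, 0, -1, -4; Σd² = 30
ρ = 1 − 6Σd² / [n(n²−1)] = 1 − 6×30 / (5×24) = 1 − 180/120 ≈ -0.500

-0.500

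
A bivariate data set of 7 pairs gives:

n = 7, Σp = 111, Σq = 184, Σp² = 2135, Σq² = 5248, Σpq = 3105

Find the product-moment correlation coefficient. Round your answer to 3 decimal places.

0.477

r = (nΣpq − ΣpΣq) / √[(nΣp² − (Σp)²)(nΣq² − (Σq)²)]
Numerator: 7×3105 − 111×184 = 1311
Denominator: √[(14945 − 12321)(36736 − 33856)] = √[2624 × 2880] = 2749.0216
r = 1311 / 2749.0216 ≈ 0.477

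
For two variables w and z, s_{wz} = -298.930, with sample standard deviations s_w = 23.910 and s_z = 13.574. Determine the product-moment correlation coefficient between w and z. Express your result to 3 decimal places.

r = Cov(w,z) / (s_w · s_z) = -298.930 / (23.910 × 13.574)
  = -298.930 / 324.5543 ≈ -0.921

-0.921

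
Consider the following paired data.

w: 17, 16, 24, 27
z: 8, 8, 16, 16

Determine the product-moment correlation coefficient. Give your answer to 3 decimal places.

n = 4, Σw = 84, Σz = 48, Σw² = 1850, Σz² = 640, Σwz = 1080
nΣwz − ΣwΣz = 4320 − 4032 = 288
nΣw² − (Σw)² = 7400 − 7056 = 344; nΣz² − (Σz)² = 2560 − 2304 = 256
r = 288 / √(344 × 256) = 288 / 296.7558 ≈ 0.970

0.970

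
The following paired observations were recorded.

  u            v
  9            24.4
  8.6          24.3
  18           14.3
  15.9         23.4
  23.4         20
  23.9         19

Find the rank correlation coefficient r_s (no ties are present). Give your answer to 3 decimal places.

-0.771

Rank u: 2, 1, 4, 3, 5, 6
Rank v: 6, 5, 1, 4, 3, 2
d = rank(u) − rank(v): -4, -4, 3, -1, 2, 4; Σd² = 62
ρ = 1 − 6Σd² / [n(n²−1)] = 1 − 6×62 / (6×35) = 1 − 372/210 ≈ -0.771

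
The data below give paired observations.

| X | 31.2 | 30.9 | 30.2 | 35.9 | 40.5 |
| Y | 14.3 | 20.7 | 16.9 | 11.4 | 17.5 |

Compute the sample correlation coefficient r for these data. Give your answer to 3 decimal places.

-0.195

n = 5, ΣX = 168.7, ΣY = 80.8, ΣX² = 5769.35, ΣY² = 1354.8, ΣXY = 2714.18
nΣXY − ΣXΣY = 13570.9 − 13630.96 = -60.06
nΣX² − (ΣX)² = 28846.75 − 28459.69 = 387.06; nΣY² − (ΣY)² = 6774 − 6528.64 = 245.36
r = -60.06 / √(387.06 × 245.36) = -60.06 / 308.1705 ≈ -0.195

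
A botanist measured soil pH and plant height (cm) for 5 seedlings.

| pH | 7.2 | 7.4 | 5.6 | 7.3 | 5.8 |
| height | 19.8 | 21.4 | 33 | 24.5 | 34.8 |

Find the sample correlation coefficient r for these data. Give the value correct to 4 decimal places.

n = 5, Σx = 33.3, Σy = 133.5, Σx² = 224.89, Σy² = 3750.29, Σxy = 866.41
nΣxy − ΣxΣy = 4332.05 − 4445.55 = -113.5
nΣx² − (Σx)² = 1124.45 − 1108.89 = 15.56; nΣy² − (Σy)² = 18751.45 − 17822.25 = 929.2
r = -113.5 / √(15.56 × 929.2) = -113.5 / 120.2429 ≈ -0.9439

-0.9439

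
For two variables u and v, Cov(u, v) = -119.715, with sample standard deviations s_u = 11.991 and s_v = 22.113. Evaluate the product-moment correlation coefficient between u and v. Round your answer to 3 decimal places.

-0.451

r = Cov(u,v) / (s_u · s_v) = -119.715 / (11.991 × 22.113)
  = -119.715 / 265.1570 ≈ -0.451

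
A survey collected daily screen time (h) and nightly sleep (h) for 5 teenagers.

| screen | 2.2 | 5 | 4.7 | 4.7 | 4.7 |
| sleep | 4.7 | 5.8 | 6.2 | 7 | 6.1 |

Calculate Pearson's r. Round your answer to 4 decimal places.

n = 5, Σx = 21.3, Σy = 29.8, Σx² = 96.11, Σy² = 180.38, Σxy = 130.05
nΣxy − ΣxΣy = 650.25 − 634.74 = 15.51
nΣx² − (Σx)² = 480.55 − 453.69 = 26.86; nΣy² − (Σy)² = 901.9 − 888.04 = 13.86
r = 15.51 / √(26.86 × 13.86) = 15.51 / 19.2945 ≈ 0.8039

0.8039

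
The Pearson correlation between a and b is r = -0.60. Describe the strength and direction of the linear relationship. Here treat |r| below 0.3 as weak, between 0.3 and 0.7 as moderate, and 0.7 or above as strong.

r = -0.60 < 0 so the relationship is negative.
|r| = 0.60, which falls in the moderate range.

moderate negative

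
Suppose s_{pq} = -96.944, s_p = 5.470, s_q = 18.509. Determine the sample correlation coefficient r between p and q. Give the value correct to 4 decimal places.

-0.9575

r = Cov(p,q) / (s_p · s_q) = -96.944 / (5.470 × 18.509)
  = -96.944 / 101.2442 ≈ -0.9575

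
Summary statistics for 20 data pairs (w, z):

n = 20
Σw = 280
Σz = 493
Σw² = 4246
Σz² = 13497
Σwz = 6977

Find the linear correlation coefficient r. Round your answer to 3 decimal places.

0.113

r = (nΣwz − ΣwΣz) / √[(nΣw² − (Σw)²)(nΣz² − (Σz)²)]
Numerator: 20×6977 − 280×493 = 1500
Denominator: √[(84920 − 78400)(269940 − 243049)] = √[6520 × 26891] = 13241.1978
r = 1500 / 13241.1978 ≈ 0.113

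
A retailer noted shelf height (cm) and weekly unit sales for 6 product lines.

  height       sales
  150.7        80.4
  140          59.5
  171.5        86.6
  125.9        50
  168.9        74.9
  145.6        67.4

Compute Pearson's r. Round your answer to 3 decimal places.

n = 6, Σx = 902.6, Σy = 418.8, Σx² = 137300.12, Σy² = 30156.74, Σxy = 64057.23
nΣxy − ΣxΣy = 384343.38 − 378008.88 = 6334.5
nΣx² − (Σx)² = 823800.72 − 814686.76 = 9113.96; nΣy² − (Σy)² = 180940.44 − 175393.44 = 5547
r = 6334.5 / √(9113.96 × 5547) = 6334.5 / 7110.2135 ≈ 0.891

0.891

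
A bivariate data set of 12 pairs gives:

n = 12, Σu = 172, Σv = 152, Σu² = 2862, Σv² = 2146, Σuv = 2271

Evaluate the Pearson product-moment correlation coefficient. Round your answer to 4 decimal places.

r = (nΣuv − ΣuΣv) / √[(nΣu² − (Σu)²)(nΣv² − (Σv)²)]
Numerator: 12×2271 − 172×152 = 1108
Denominator: √[(34344 − 29584)(25752 − 23104)] = √[4760 × 2648] = 3550.2789
r = 1108 / 3550.2789 ≈ 0.3121

0.3121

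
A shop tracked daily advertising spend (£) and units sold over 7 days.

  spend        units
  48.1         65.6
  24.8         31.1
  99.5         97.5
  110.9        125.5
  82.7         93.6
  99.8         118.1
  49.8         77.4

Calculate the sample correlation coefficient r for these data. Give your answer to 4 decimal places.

n = 7, Σx = 515.6, Σy = 608.8, Σx² = 44407.08, Σy² = 59226.4, Σxy = 50927.46
nΣxy − ΣxΣy = 356492.22 − 313897.28 = 42594.94
nΣx² − (Σx)² = 310849.56 − 265843.36 = 45006.2; nΣy² − (Σy)² = 414584.8 − 370637.44 = 43947.36
r = 42594.94 / √(45006.2 × 43947.36) = 42594.94 / 44473.6290 ≈ 0.9578

0.9578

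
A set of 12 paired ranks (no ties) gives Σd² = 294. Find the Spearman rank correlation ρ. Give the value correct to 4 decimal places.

-0.0280

ρ = 1 − 6Σd² / [n(n²−1)] = 1 − 6×294 / (12×143)
  = 1 − 1764/1716 = 1 − 1.02797 ≈ -0.0280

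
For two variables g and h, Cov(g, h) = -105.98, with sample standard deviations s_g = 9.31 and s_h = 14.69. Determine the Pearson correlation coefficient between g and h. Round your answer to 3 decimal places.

r = Cov(g,h) / (s_g · s_h) = -105.98 / (9.31 × 14.69)
  = -105.98 / 136.7639 ≈ -0.775

-0.775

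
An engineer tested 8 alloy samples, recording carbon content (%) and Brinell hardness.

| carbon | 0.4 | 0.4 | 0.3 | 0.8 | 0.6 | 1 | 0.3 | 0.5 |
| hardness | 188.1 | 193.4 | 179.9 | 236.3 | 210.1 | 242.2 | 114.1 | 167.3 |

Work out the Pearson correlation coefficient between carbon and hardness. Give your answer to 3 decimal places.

n = 8, Σx = 4.3, Σy = 1531.4, Σx² = 2.75, Σy² = 304797.82, Σxy = 881.75
nΣxy − ΣxΣy = 7054 − 6585.02 = 468.98
nΣx² − (Σx)² = 22 − 18.49 = 3.51; nΣy² − (Σy)² = 2438382.56 − 2345185.96 = 93196.6
r = 468.98 / √(3.51 × 93196.6) = 468.98 / 571.9441 ≈ 0.820

0.820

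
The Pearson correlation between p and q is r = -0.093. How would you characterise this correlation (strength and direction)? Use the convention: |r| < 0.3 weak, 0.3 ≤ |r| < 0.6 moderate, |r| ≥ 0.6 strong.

weak negative

r = -0.093 < 0 so the relationship is negative.
|r| = 0.093, which falls in the weak range.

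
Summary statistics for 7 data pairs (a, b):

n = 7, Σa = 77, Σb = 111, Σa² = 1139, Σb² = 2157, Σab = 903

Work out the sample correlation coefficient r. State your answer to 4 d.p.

-0.9342

r = (nΣab − ΣaΣb) / √[(nΣa² − (Σa)²)(nΣb² − (Σb)²)]
Numerator: 7×903 − 77×111 = -2226
Denominator: √[(7973 − 5929)(15099 − 12321)] = √[2044 × 2778] = 2382.9041
r = -2226 / 2382.9041 ≈ -0.9342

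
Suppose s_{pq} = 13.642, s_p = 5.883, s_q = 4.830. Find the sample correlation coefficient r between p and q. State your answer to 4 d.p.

r = Cov(p,q) / (s_p · s_q) = 13.642 / (5.883 × 4.830)
  = 13.642 / 28.4149 ≈ 0.4801

0.4801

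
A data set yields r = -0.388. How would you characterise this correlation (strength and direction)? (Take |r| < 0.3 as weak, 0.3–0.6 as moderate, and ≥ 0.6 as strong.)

moderate negative

r = -0.388 < 0 so the relationship is negative.
|r| = 0.388, which falls in the moderate range.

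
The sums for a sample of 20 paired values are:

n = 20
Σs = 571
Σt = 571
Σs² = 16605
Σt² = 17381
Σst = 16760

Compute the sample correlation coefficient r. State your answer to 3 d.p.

0.801

r = (nΣst − ΣsΣt) / √[(nΣs² − (Σs)²)(nΣt² − (Σt)²)]
Numerator: 20×16760 − 571×571 = 9159
Denominator: √[(332100 − 326041)(347620 − 326041)] = √[6059 × 21579] = 11434.4725
r = 9159 / 11434.4725 ≈ 0.801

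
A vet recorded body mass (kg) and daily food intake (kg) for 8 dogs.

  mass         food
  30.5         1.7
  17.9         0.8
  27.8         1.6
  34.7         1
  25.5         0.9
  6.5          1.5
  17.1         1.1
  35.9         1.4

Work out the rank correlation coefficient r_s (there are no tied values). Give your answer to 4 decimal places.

0.1667

Rank mass: 6, 3, 5, 7, 4, 1, 2, 8
Rank food: 8, 1, 7, 3, 2, 6, 4, 5
d = rank(mass) − rank(food): -2, 2, -2, 4, 2, -5, -2, 3; Σd² = 70
ρ = 1 − 6Σd² / [n(n²−1)] = 1 − 6×70 / (8×63) = 1 − 420/504 ≈ 0.1667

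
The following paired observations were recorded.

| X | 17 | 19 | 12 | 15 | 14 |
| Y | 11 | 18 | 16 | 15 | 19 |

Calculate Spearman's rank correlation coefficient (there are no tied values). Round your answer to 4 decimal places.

-0.2000

Rank X: 4, 5, 1, 3, 2
Rank Y: 1, 4, 3, 2, 5
d = rank(X) − rank(Y): 3, 1, -2, 1, -3; Σd² = 24
ρ = 1 − 6Σd² / [n(n²−1)] = 1 − 6×24 / (5×24) = 1 − 144/120 ≈ -0.2000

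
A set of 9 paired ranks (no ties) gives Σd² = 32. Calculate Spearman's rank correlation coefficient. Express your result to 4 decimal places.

ρ = 1 − 6Σd² / [n(n²−1)] = 1 − 6×32 / (9×80)
  = 1 − 192/720 = 1 − 0.26667 ≈ 0.7333

0.7333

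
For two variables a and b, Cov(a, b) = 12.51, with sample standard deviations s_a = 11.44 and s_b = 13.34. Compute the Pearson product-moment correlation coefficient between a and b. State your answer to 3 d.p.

r = Cov(a,b) / (s_a · s_b) = 12.51 / (11.44 × 13.34)
  = 12.51 / 152.6096 ≈ 0.082

0.082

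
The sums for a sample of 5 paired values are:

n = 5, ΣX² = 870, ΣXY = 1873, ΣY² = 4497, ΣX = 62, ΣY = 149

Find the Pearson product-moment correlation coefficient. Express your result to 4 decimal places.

r = (nΣXY − ΣXΣY) / √[(nΣX² − (ΣX)²)(nΣY² − (ΣY)²)]
Numerator: 5×1873 − 62×149 = 127
Denominator: √[(4350 − 3844)(22485 − 22201)] = √[506 × 284] = 379.0831
r = 127 / 379.0831 ≈ 0.3350

0.3350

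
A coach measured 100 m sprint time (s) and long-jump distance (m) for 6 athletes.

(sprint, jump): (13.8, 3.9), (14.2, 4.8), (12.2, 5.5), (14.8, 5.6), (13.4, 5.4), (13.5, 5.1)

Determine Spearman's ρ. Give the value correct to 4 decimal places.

-0.0857

Rank sprint: 4, 5, 1, 6, 2, 3
Rank jump: 1, 2, 5, 6, 4, 3
d = rank(sprint) − rank(jump): 3, 3, -4, 0, -2, 0; Σd² = 38
ρ = 1 − 6Σd² / [n(n²−1)] = 1 − 6×38 / (6×35) = 1 − 228/210 ≈ -0.0857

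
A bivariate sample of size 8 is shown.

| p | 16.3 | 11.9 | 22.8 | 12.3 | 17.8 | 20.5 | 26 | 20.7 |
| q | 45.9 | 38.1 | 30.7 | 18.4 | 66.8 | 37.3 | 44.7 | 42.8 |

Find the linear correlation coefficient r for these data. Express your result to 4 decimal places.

n = 8, Σp = 148.3, Σq = 324.7, Σp² = 2920.01, Σq² = 14522.93, Σpq = 6129.69
nΣpq − ΣpΣq = 49037.52 − 48153.01 = 884.51
nΣp² − (Σp)² = 23360.08 − 21992.89 = 1367.19; nΣq² − (Σq)² = 116183.44 − 105430.09 = 10753.35
r = 884.51 / √(1367.19 × 10753.35) = 884.51 / 3834.3021 ≈ 0.2307

0.2307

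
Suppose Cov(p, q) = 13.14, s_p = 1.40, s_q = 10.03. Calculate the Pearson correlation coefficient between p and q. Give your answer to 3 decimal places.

r = Cov(p,q) / (s_p · s_q) = 13.14 / (1.40 × 10.03)
  = 13.14 / 14.0420 ≈ 0.936

0.936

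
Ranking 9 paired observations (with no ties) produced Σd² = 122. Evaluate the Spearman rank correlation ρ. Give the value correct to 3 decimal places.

ρ = 1 − 6Σd² / [n(n²−1)] = 1 − 6×122 / (9×80)
  = 1 − 732/720 = 1 − 1.0167 ≈ -0.017

-0.017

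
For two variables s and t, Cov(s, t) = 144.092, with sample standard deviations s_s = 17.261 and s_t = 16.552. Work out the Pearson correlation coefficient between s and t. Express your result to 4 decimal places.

0.5043

r = Cov(s,t) / (s_s · s_t) = 144.092 / (17.261 × 16.552)
  = 144.092 / 285.7041 ≈ 0.5043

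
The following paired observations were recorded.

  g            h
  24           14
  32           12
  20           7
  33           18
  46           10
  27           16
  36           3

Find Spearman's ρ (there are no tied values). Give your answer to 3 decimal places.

Rank g: 2, 4, 1, 5, 7, 3, 6
Rank h: 5, 4, 2, 7, 3, 6, 1
d = rank(g) − rank(h): -3, 0, -1, -2, 4, -3, 5; Σd² = 64
ρ = 1 − 6Σd² / [n(n²−1)] = 1 − 6×64 / (7×48) = 1 − 384/336 ≈ -0.143

-0.143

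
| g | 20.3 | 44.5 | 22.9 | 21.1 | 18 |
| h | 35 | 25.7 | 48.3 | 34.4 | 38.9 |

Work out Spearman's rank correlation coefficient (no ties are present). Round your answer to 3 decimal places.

Rank g: 2, 5, 4, 3, 1
Rank h: 3, 1, 5, 2, 4
d = rank(g) − rank(h): -1, 4, -1, 1, -3; Σd² = 28
ρ = 1 − 6Σd² / [n(n²−1)] = 1 − 6×28 / (5×24) = 1 − 168/120 ≈ -0.400

-0.400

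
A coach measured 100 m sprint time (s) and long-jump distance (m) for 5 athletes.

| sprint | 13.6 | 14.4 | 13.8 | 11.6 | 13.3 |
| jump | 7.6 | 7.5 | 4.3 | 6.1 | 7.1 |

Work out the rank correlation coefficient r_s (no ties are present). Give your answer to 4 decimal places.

0.2000

Rank sprint: 3, 5, 4, 1, 2
Rank jump: 5, 4, 1, 2, 3
d = rank(sprint) − rank(jump): -2, 1, 3, -1, -1; Σd² = 16
ρ = 1 − 6Σd² / [n(n²−1)] = 1 − 6×16 / (5×24) = 1 − 96/120 ≈ 0.2000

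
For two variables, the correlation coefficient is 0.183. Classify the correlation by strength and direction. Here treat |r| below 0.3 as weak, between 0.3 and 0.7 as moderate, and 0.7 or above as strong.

r = 0.183 > 0 so the relationship is positive.
|r| = 0.183, which falls in the weak range.

weak positive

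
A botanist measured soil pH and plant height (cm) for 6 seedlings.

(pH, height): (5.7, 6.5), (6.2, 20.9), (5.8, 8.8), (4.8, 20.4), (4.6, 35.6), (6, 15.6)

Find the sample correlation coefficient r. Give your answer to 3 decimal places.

-0.632

n = 6, Σx = 33.1, Σy = 107.8, Σx² = 184.77, Σy² = 2483.38, Σxy = 572.95
nΣxy − ΣxΣy = 3437.7 − 3568.18 = -130.48
nΣx² − (Σx)² = 1108.62 − 1095.61 = 13.01; nΣy² − (Σy)² = 14900.28 − 11620.84 = 3279.44
r = -130.48 / √(13.01 × 3279.44) = -130.48 / 206.5563 ≈ -0.632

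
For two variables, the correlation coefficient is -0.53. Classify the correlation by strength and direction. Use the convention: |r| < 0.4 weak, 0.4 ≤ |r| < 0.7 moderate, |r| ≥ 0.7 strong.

moderate negative

r = -0.53 < 0 so the relationship is negative.
|r| = 0.53, which falls in the moderate range.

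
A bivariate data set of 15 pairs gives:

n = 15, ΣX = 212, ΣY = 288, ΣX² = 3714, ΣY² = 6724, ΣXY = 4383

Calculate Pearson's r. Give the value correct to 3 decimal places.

r = (nΣXY − ΣXΣY) / √[(nΣX² − (ΣX)²)(nΣY² − (ΣY)²)]
Numerator: 15×4383 − 212×288 = 4689
Denominator: √[(55710 − 44944)(100860 − 82944)] = √[10766 × 17916] = 13888.2560
r = 4689 / 13888.2560 ≈ 0.338

0.338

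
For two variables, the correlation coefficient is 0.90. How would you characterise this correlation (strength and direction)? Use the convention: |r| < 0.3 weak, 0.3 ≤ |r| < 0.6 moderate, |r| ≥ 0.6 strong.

r = 0.90 > 0 so the relationship is positive.
|r| = 0.90, which falls in the strong range.

strong positive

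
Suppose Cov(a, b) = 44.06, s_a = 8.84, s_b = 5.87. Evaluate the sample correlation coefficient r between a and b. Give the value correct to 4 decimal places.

0.8491

r = Cov(a,b) / (s_a · s_b) = 44.06 / (8.84 × 5.87)
  = 44.06 / 51.8908 ≈ 0.8491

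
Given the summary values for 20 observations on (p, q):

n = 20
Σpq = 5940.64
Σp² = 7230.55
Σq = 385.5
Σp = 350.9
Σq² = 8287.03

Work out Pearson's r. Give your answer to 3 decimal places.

-0.858

r = (nΣpq − ΣpΣq) / √[(nΣp² − (Σp)²)(nΣq² − (Σq)²)]
Numerator: 20×5940.64 − 350.9×385.5 = -16459.15
Denominator: √[(144611 − 123130.81)(165740.6 − 148610.25)] = √[21480.19 × 17130.35] = 19182.3662
r = -16459.15 / 19182.3662 ≈ -0.858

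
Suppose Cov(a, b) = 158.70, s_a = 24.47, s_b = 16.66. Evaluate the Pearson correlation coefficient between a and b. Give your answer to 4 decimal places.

0.3893

r = Cov(a,b) / (s_a · s_b) = 158.70 / (24.47 × 16.66)
  = 158.70 / 407.6702 ≈ 0.3893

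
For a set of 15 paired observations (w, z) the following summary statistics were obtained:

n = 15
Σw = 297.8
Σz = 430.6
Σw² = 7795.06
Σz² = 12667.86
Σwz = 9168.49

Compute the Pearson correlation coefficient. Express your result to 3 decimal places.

0.815

r = (nΣwz − ΣwΣz) / √[(nΣw² − (Σw)²)(nΣz² − (Σz)²)]
Numerator: 15×9168.49 − 297.8×430.6 = 9294.67
Denominator: √[(116925.9 − 88684.84)(190017.9 − 185416.36)] = √[28241.06 × 4601.54] = 11399.6652
r = 9294.67 / 11399.6652 ≈ 0.815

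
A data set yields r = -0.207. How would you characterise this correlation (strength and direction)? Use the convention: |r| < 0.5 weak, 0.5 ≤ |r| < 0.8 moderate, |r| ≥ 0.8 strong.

weak negative

r = -0.207 < 0 so the relationship is negative.
|r| = 0.207, which falls in the weak range.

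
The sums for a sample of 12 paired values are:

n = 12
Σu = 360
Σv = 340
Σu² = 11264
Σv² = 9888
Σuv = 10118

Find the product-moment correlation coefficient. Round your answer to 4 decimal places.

-0.2385

r = (nΣuv − ΣuΣv) / √[(nΣu² − (Σu)²)(nΣv² − (Σv)²)]
Numerator: 12×10118 − 360×340 = -984
Denominator: √[(135168 − 129600)(118656 − 115600)] = √[5568 × 3056] = 4125.0222
r = -984 / 4125.0222 ≈ -0.2385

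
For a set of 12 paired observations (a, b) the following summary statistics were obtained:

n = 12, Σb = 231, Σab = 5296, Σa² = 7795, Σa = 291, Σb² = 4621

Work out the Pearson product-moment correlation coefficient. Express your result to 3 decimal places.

r = (nΣab − ΣaΣb) / √[(nΣa² − (Σa)²)(nΣb² − (Σb)²)]
Numerator: 12×5296 − 291×231 = -3669
Denominator: √[(93540 − 84681)(55452 − 53361)] = √[8859 × 2091] = 4303.9713
r = -3669 / 4303.9713 ≈ -0.852

-0.852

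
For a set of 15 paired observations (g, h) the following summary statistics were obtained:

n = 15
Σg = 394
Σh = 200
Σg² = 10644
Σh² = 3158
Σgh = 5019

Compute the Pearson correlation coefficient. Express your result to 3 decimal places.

r = (nΣgh − ΣgΣh) / √[(nΣg² − (Σg)²)(nΣh² − (Σh)²)]
Numerator: 15×5019 − 394×200 = -3515
Denominator: √[(159660 − 155236)(47370 − 40000)] = √[4424 × 7370] = 5710.0683
r = -3515 / 5710.0683 ≈ -0.616

-0.616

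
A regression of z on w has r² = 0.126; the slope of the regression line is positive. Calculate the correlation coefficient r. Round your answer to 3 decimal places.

0.355

|r| = √0.126 = 0.355
The association is positive, so r = 0.355.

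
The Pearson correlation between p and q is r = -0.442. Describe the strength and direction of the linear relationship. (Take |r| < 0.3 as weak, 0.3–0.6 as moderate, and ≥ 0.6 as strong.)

moderate negative

r = -0.442 < 0 so the relationship is negative.
|r| = 0.442, which falls in the moderate range.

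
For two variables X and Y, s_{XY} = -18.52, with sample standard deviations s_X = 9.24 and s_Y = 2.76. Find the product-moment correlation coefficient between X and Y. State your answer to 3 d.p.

r = Cov(X,Y) / (s_X · s_Y) = -18.52 / (9.24 × 2.76)
  = -18.52 / 25.5024 ≈ -0.726

-0.726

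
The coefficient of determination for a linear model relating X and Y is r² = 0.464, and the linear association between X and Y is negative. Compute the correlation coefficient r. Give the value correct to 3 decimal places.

-0.681

|r| = √0.464 = 0.681
The association is negative, so r = −0.681.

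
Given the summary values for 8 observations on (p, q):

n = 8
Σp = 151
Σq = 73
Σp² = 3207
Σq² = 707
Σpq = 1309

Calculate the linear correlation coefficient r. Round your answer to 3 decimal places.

-0.570

r = (nΣpq − ΣpΣq) / √[(nΣp² − (Σp)²)(nΣq² − (Σq)²)]
Numerator: 8×1309 − 151×73 = -551
Denominator: √[(25656 − 22801)(5656 − 5329)] = √[2855 × 327] = 966.2220
r = -551 / 966.2220 ≈ -0.570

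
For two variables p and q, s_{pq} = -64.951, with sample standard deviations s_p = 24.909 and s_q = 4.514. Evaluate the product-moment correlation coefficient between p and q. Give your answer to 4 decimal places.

-0.5777

r = Cov(p,q) / (s_p · s_q) = -64.951 / (24.909 × 4.514)
  = -64.951 / 112.4392 ≈ -0.5777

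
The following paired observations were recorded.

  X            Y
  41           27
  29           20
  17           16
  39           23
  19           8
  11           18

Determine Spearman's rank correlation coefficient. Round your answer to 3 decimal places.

0.771

Rank X: 6, 4, 2, 5, 3, 1
Rank Y: 6, 4, 2, 5, 1, 3
d = rank(X) − rank(Y): 0, 0, 0, 0, 2, -2; Σd² = 8
ρ = 1 − 6Σd² / [n(n²−1)] = 1 − 6×8 / (6×35) = 1 − 48/210 ≈ 0.771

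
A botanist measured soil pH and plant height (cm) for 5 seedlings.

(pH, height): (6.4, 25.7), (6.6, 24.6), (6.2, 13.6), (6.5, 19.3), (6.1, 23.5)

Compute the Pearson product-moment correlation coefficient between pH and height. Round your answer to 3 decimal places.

0.328

n = 5, Σx = 31.8, Σy = 106.7, Σx² = 202.42, Σy² = 2375.35, Σxy = 679.96
nΣxy − ΣxΣy = 3399.8 − 3393.06 = 6.74
nΣx² − (Σx)² = 1012.1 − 1011.24 = 0.86; nΣy² − (Σy)² = 11876.75 − 11384.89 = 491.86
r = 6.74 / √(0.86 × 491.86) = 6.74 / 20.5670 ≈ 0.328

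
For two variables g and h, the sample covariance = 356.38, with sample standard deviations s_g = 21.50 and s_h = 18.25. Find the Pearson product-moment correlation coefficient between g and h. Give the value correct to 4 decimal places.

r = Cov(g,h) / (s_g · s_h) = 356.38 / (21.50 × 18.25)
  = 356.38 / 392.3750 ≈ 0.9083

0.9083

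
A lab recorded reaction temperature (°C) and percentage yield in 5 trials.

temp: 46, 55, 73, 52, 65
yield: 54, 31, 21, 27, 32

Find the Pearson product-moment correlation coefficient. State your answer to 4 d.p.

n = 5, Σx = 291, Σy = 165, Σx² = 17399, Σy² = 6071, Σxy = 9206
nΣxy − ΣxΣy = 46030 − 48015 = -1985
nΣx² − (Σx)² = 86995 − 84681 = 2314; nΣy² − (Σy)² = 30355 − 27225 = 3130
r = -1985 / √(2314 × 3130) = -1985 / 2691.2488 ≈ -0.7376

-0.7376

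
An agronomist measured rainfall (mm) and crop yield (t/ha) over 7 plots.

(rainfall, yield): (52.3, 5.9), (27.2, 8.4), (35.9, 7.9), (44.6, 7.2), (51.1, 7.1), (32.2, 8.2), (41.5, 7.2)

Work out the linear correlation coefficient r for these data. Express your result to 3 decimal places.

n = 7, Σx = 284.8, Σy = 51.9, Σx² = 12123.4, Σy² = 389.11, Σxy = 2067.43
nΣxy − ΣxΣy = 14472.01 − 14781.12 = -309.11
nΣx² − (Σx)² = 84863.8 − 81111.04 = 3752.76; nΣy² − (Σy)² = 2723.77 − 2693.61 = 30.16
r = -309.11 / √(3752.76 × 30.16) = -309.11 / 336.4272 ≈ -0.919

-0.919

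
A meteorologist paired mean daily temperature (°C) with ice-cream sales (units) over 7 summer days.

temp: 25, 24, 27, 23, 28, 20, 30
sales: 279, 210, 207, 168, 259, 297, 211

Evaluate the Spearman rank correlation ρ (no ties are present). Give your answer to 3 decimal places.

-0.071

Rank temp: 4, 3, 5, 2, 6, 1, 7
Rank sales: 6, 3, 2, 1, 5, 7, 4
d = rank(temp) − rank(sales): -2, 0, 3, 1, 1, -6, 3; Σd² = 60
ρ = 1 − 6Σd² / [n(n²−1)] = 1 − 6×60 / (7×48) = 1 − 360/336 ≈ -0.071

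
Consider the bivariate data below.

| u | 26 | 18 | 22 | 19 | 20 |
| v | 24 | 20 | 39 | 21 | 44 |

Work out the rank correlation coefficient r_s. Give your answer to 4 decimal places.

0.6000

Rank u: 5, 1, 4, 2, 3
Rank v: 3, 1, 4, 2, 5
d = rank(u) − rank(v): 2, 0, 0, 0, -2; Σd² = 8
ρ = 1 − 6Σd² / [n(n²−1)] = 1 − 6×8 / (5×24) = 1 − 48/120 ≈ 0.6000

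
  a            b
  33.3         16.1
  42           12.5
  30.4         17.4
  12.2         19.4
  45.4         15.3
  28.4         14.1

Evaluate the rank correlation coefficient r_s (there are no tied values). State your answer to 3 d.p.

Rank a: 4, 5, 3, 1, 6, 2
Rank b: 4, 1, 5, 6, 3, 2
d = rank(a) − rank(b): 0, 4, -2, -5, 3, 0; Σd² = 54
ρ = 1 − 6Σd² / [n(n²−1)] = 1 − 6×54 / (6×35) = 1 − 324/210 ≈ -0.543

-0.543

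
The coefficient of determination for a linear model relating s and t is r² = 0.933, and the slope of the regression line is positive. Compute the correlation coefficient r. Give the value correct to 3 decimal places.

0.966

|r| = √0.933 = 0.966
The association is positive, so r = 0.966.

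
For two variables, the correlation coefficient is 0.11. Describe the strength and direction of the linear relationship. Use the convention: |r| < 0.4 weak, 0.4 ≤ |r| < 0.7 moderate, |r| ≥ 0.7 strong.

r = 0.11 > 0 so the relationship is positive.
|r| = 0.11, which falls in the weak range.

weak positive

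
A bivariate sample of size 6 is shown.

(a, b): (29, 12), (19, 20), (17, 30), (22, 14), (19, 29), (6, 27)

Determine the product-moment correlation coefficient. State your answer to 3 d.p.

n = 6, Σa = 112, Σb = 132, Σa² = 2372, Σb² = 3210, Σab = 2259
nΣab − ΣaΣb = 13554 − 14784 = -1230
nΣa² − (Σa)² = 14232 − 12544 = 1688; nΣb² − (Σb)² = 19260 − 17424 = 1836
r = -1230 / √(1688 × 1836) = -1230 / 1760.4454 ≈ -0.699

-0.699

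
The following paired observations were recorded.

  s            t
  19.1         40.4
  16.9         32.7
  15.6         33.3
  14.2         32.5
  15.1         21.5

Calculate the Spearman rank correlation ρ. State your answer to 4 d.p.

0.8000

Rank s: 5, 4, 3, 1, 2
Rank t: 5, 3, 4, 2, 1
d = rank(s) − rank(t): 0, 1, -1, -1, 1; Σd² = 4
ρ = 1 − 6Σd² / [n(n²−1)] = 1 − 6×4 / (5×24) = 1 − 24/120 ≈ 0.8000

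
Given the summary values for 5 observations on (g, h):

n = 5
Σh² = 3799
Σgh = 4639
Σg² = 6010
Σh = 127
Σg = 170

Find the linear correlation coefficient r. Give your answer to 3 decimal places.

0.884

r = (nΣgh − ΣgΣh) / √[(nΣg² − (Σg)²)(nΣh² − (Σh)²)]
Numerator: 5×4639 − 170×127 = 1605
Denominator: √[(30050 − 28900)(18995 − 16129)] = √[1150 × 2866] = 1815.4614
r = 1605 / 1815.4614 ≈ 0.884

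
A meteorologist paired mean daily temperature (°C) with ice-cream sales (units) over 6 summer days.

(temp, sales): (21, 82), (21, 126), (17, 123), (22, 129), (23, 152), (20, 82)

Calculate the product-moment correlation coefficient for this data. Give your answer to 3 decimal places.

0.312

n = 6, Σx = 124, Σy = 694, Σx² = 2584, Σy² = 84198, Σxy = 14433
nΣxy − ΣxΣy = 86598 − 86056 = 542
nΣx² − (Σx)² = 15504 − 15376 = 128; nΣy² − (Σy)² = 505188 − 481636 = 23552
r = 542 / √(128 × 23552) = 542 / 1736.2765 ≈ 0.312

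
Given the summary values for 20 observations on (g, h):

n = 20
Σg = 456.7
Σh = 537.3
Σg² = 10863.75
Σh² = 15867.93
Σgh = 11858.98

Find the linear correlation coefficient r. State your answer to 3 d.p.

-0.520

r = (nΣgh − ΣgΣh) / √[(nΣg² − (Σg)²)(nΣh² − (Σh)²)]
Numerator: 20×11858.98 − 456.7×537.3 = -8205.31
Denominator: √[(217275 − 208574.89)(317358.6 − 288691.29)] = √[8700.11 × 28667.31] = 15792.6803
r = -8205.31 / 15792.6803 ≈ -0.520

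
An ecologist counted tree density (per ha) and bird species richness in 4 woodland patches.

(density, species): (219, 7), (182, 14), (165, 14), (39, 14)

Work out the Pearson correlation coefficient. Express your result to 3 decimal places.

-0.578

n = 4, Σx = 605, Σy = 49, Σx² = 109831, Σy² = 637, Σxy = 6937
nΣxy − ΣxΣy = 27748 − 29645 = -1897
nΣx² − (Σx)² = 439324 − 366025 = 73299; nΣy² − (Σy)² = 2548 − 2401 = 147
r = -1897 / √(73299 × 147) = -1897 / 3282.5224 ≈ -0.578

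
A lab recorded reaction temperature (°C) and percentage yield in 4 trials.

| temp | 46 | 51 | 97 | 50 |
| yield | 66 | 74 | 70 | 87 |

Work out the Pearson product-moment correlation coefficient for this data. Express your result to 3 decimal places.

-0.254

n = 4, Σx = 244, Σy = 297, Σx² = 16626, Σy² = 22301, Σxy = 17950
nΣxy − ΣxΣy = 71800 − 72468 = -668
nΣx² − (Σx)² = 66504 − 59536 = 6968; nΣy² − (Σy)² = 89204 − 88209 = 995
r = -668 / √(6968 × 995) = -668 / 2633.0894 ≈ -0.254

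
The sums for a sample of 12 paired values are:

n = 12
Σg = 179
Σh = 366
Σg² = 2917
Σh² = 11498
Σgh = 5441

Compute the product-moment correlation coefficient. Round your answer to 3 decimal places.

-0.064

r = (nΣgh − ΣgΣh) / √[(nΣg² − (Σg)²)(nΣh² − (Σh)²)]
Numerator: 12×5441 − 179×366 = -222
Denominator: √[(35004 − 32041)(137976 − 133956)] = √[2963 × 4020] = 3451.2693
r = -222 / 3451.2693 ≈ -0.064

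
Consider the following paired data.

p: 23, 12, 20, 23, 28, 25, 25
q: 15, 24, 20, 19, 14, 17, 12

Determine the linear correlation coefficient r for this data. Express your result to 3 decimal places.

-0.870

n = 7, Σp = 156, Σq = 121, Σp² = 3636, Σq² = 2191, Σpq = 2587
nΣpq − ΣpΣq = 18109 − 18876 = -767
nΣp² − (Σp)² = 25452 − 24336 = 1116; nΣq² − (Σq)² = 15337 − 14641 = 696
r = -767 / √(1116 × 696) = -767 / 881.3263 ≈ -0.870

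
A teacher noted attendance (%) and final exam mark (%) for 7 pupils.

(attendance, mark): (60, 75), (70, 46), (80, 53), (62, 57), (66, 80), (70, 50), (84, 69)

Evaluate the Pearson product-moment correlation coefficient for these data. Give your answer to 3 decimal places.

-0.217

n = 7, Σx = 492, Σy = 430, Σx² = 35056, Σy² = 27460, Σxy = 30070
nΣxy − ΣxΣy = 210490 − 211560 = -1070
nΣx² − (Σx)² = 245392 − 242064 = 3328; nΣy² − (Σy)² = 192220 − 184900 = 7320
r = -1070 / √(3328 × 7320) = -1070 / 4935.6823 ≈ -0.217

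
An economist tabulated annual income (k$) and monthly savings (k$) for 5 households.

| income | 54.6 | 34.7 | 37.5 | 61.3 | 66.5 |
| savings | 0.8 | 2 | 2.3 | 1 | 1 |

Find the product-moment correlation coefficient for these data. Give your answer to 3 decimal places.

n = 5, Σx = 254.6, Σy = 7.1, Σx² = 13771.44, Σy² = 11.93, Σxy = 327.13
nΣxy − ΣxΣy = 1635.65 − 1807.66 = -172.01
nΣx² − (Σx)² = 68857.2 − 64821.16 = 4036.04; nΣy² − (Σy)² = 59.65 − 50.41 = 9.24
r = -172.01 / √(4036.04 × 9.24) = -172.01 / 193.1140 ≈ -0.891

-0.891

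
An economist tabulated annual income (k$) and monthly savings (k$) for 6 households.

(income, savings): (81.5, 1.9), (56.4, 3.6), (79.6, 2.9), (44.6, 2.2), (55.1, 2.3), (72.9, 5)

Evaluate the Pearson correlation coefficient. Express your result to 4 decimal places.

0.1636

n = 6, Σx = 390.1, Σy = 17.9, Σx² = 26498.95, Σy² = 60.11, Σxy = 1178.08
nΣxy − ΣxΣy = 7068.48 − 6982.79 = 85.69
nΣx² − (Σx)² = 158993.7 − 152178.01 = 6815.69; nΣy² − (Σy)² = 360.66 − 320.41 = 40.25
r = 85.69 / √(6815.69 × 40.25) = 85.69 / 523.7667 ≈ 0.1636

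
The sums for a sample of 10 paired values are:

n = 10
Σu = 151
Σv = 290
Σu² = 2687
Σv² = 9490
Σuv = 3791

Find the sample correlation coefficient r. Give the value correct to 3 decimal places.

-0.887

r = (nΣuv − ΣuΣv) / √[(nΣu² − (Σu)²)(nΣv² − (Σv)²)]
Numerator: 10×3791 − 151×290 = -5880
Denominator: √[(26870 − 22801)(94900 − 84100)] = √[4069 × 10800] = 6629.1176
r = -5880 / 6629.1176 ≈ -0.887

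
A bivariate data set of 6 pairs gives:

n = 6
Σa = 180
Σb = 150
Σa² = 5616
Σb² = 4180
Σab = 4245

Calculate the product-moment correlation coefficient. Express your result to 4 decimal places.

r = (nΣab − ΣaΣb) / √[(nΣa² − (Σa)²)(nΣb² − (Σb)²)]
Numerator: 6×4245 − 180×150 = -1530
Denominator: √[(33696 − 32400)(25080 − 22500)] = √[1296 × 2580] = 1828.5732
r = -1530 / 1828.5732 ≈ -0.8367

-0.8367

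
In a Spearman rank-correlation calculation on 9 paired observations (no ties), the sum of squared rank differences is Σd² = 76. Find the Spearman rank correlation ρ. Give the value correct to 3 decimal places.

0.367

ρ = 1 − 6Σd² / [n(n²−1)] = 1 − 6×76 / (9×80)
  = 1 − 456/720 = 1 − 0.6333 ≈ 0.367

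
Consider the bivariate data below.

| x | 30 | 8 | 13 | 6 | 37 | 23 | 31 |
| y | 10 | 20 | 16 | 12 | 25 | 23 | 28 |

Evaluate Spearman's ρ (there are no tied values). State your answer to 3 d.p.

Rank x: 5, 2, 3, 1, 7, 4, 6
Rank y: 1, 4, 3, 2, 6, 5, 7
d = rank(x) − rank(y): 4, -2, 0, -1, 1, -1, -1; Σd² = 24
ρ = 1 − 6Σd² / [n(n²−1)] = 1 − 6×24 / (7×48) = 1 − 144/336 ≈ 0.571

0.571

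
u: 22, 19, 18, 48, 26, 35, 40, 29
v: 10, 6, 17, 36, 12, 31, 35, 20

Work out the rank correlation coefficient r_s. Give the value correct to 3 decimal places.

Rank u: 3, 2, 1, 8, 4, 6, 7, 5
Rank v: 2, 1, 4, 8, 3, 6, 7, 5
d = rank(u) − rank(v): 1, 1, -3, 0, 1, 0, 0, 0; Σd² = 12
ρ = 1 − 6Σd² / [n(n²−1)] = 1 − 6×12 / (8×63) = 1 − 72/504 ≈ 0.857

0.857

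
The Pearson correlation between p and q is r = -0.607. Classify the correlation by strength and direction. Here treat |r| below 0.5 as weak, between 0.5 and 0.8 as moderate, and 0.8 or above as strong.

r = -0.607 < 0 so the relationship is negative.
|r| = 0.607, which falls in the moderate range.

moderate negative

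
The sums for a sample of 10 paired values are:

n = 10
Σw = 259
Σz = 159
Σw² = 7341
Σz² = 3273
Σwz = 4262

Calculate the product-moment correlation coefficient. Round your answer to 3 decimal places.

0.210

r = (nΣwz − ΣwΣz) / √[(nΣw² − (Σw)²)(nΣz² − (Σz)²)]
Numerator: 10×4262 − 259×159 = 1439
Denominator: √[(73410 − 67081)(32730 − 25281)] = √[6329 × 7449] = 6866.2014
r = 1439 / 6866.2014 ≈ 0.210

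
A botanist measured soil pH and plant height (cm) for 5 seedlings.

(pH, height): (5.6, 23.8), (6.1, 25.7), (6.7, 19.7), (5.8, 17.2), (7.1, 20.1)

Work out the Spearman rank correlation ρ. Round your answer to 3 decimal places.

-0.100

Rank pH: 1, 3, 4, 2, 5
Rank height: 4, 5, 2, 1, 3
d = rank(pH) − rank(height): -3, -2, 2, 1, 2; Σd² = 22
ρ = 1 − 6Σd² / [n(n²−1)] = 1 − 6×22 / (5×24) = 1 − 132/120 ≈ -0.100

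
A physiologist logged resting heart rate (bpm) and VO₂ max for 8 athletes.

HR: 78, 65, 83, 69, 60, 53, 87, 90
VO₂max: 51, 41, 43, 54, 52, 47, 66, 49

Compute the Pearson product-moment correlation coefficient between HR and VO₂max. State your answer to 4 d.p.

n = 8, Σx = 585, Σy = 403, Σx² = 44037, Σy² = 20717, Σxy = 29701
nΣxy − ΣxΣy = 237608 − 235755 = 1853
nΣx² − (Σx)² = 352296 − 342225 = 10071; nΣy² − (Σy)² = 165736 − 162409 = 3327
r = 1853 / √(10071 × 3327) = 1853 / 5788.4555 ≈ 0.3201

0.3201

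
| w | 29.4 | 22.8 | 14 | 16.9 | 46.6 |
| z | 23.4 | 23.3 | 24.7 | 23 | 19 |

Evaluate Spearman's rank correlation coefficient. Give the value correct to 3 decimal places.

-0.600

Rank w: 4, 3, 1, 2, 5
Rank z: 4, 3, 5, 2, 1
d = rank(w) − rank(z): 0, 0, -4, 0, 4; Σd² = 32
ρ = 1 − 6Σd² / [n(n²−1)] = 1 − 6×32 / (5×24) = 1 − 192/120 ≈ -0.600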